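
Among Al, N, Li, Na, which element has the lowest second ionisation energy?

Al

After 1 electron has been removed, what remains? Al⁺ still has 2 valence electrons; N⁺ still has 4 valence electrons; Li⁺ is the bare [He] core; Na⁺ is the bare [Ne] core.
Pulling an electron out of a noble-gas core costs far more than removing a remaining valence electron, so Na and Li sit at the high end of IE_2.
Valence configurations: Al⁺ [Ne]3s², N⁺ [He]2s²2p².
Tabulated IE_2 (kJ/mol): Al 1817, N 2856, Li 7298, Na 4562.
Overall IE_2 order: Al < N < Na < Li.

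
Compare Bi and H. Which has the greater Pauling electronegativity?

H

EN rises left→right (higher Z_eff, smaller atoms) and falls top→bottom (larger, more shielded atoms).
Neither a single period nor a single group — weigh both effects.
H > Bi: period and group pull opposite ways; the down-group shift dominates (2.20 vs 2.02).
Approximate values (Pauling): H 2.20, Bi 2.02.
So H has the greater Pauling electronegativity (H > Bi).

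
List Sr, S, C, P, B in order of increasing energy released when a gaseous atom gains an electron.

B is in period 2, group 13; C is in period 2, group 14; P is in period 3, group 15; S is in period 3, group 16; Sr is in period 5, group 2.
Atoms with high Z_eff and room in the valence shell (especially the halogens) have the most exothermic electron affinities.
Here both period and group differ, so the two effects have to be weighed against each other.
B > Sr: relative to Sr, both the across-period and down-group shifts push B's electron affinity up.
P > B: the two effects oppose for this pair; the across-period effect wins (72 vs 27 kJ/mol).
C > P: period and group pull opposite ways; the down-group shift dominates (122 vs 72 kJ/mol).
S > C: the two effects oppose for this pair; the across-period effect wins (200 vs 122 kJ/mol).
For reference (kJ/mol): B 27, C 122, P 72, S 200, Sr 5.
So from lowest to highest: Sr < B < P < C < S.

Sr < B < P < C < S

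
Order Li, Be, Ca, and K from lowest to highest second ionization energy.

Ca < Be < K < Li

The second ionization energy removes an electron from the +1 ion. For each element: Li⁺ is the bare [He] core; Be⁺ still has 1 valence electron; Ca⁺ still has 1 valence electron; K⁺ is the bare [Ar] core.
Pulling an electron out of a noble-gas core costs far more than removing a remaining valence electron, so K and Li sit at the high end of IE_2.
Valence configurations: Be⁺ [He]2s¹, Ca⁺ [Ar]4s¹.
The numbers (kJ/mol): Li 7298, Be 1757, Ca 1145, K 3052.
Overall IE_2 order: Ca < Be < K < Li.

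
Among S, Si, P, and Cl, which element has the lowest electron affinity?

P

Si is in period 3, group 14; P is in period 3, group 15; S is in period 3, group 16; Cl is in period 3, group 17.
Electron affinity generally becomes more exothermic across a period toward the halogens and less exothermic down a group.
All lie in period 3; the across-period trend (electron affinity increases left to right) applies, with the exception below.
Note the exception: Si has a higher electron affinity than P, contrary to the simple trend — adding an electron to P's half-filled 3p³ is unfavourable, so Si (3p²) has the more exothermic EA.
For reference (kJ/mol): Si 134, P 72, S 200, Cl 349.
The lowest electron affinity among these belongs to P.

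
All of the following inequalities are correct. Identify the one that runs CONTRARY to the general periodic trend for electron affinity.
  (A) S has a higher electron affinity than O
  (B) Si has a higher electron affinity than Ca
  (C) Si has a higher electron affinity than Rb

The general trend: electron affinity increases across a period and decreases down a group.
(A) S (period 3, group 16) vs O (period 2, group 16): the stated order contradicts the simple trend.
(B) Si (period 3, group 14) vs Ca (period 4, group 2): the stated order agrees with the simple trend.
(C) Si (period 3, group 14) vs Rb (period 5, group 1): the stated order agrees with the simple trend.
The exception is (A): the compact 2p subshell of O repels the added electron more than S's larger 3p does.

(A)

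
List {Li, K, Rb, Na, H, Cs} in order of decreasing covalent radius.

H is in period 1, group 1; Li is in period 2, group 1; Na is in period 3, group 1; K is in period 4, group 1; Rb is in period 5, group 1; Cs is in period 6, group 1.
Moving right in a period, electrons are added to the same shell under a stronger nuclear pull, so atoms get smaller; moving down, a new shell is opened and atoms get larger.
All are in group 1, so atomic radius increases down the group.
So from largest to smallest: Cs > Rb > K > Na > Li > H.

Cs > Rb > K > Na > Li > H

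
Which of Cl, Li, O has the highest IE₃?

Li

Consider each +2 ion: Cl²⁺ still has 5 valence electrons; Li²⁺ is already 1 electron into the core; O²⁺ still has 4 valence electrons.
Core electrons are held far more tightly than valence electrons, so Li tops the IE_3 order.
Valence configurations: Cl²⁺ [Ne]3s²3p³, O²⁺ [He]2s²2p².
Tabulated IE_3 (kJ/mol): Cl 3822, Li 11815, O 5300.
So the third ionization energies run Cl < O < Li.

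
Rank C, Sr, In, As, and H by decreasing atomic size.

Sr, In, As, C, H

Across a period the added protons contract the valence shell; down a group each new principal shell makes the atom larger.
Neither a single period nor a single group — weigh both effects.
C > H: period and group pull opposite ways; the down-group shift dominates (75 vs 32 pm).
As > C: period and group pull opposite ways; the down-group shift dominates (121 vs 75 pm).
In > As: relative to As, both the across-period and down-group shifts push In's atomic radius up.
Sr > In: Sr lies to the left of In in period 5, so the across-period effect alone puts Sr larger.
Approximate values (pm): H 32, C 75, As 121, Sr 185, In 142.
So from largest to smallest: Sr > In > As > C > H.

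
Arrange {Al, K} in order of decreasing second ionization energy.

K > Al

IE_2 is the cost of taking one more electron from the +1 cation: Al⁺ still has 2 valence electrons; K⁺ is the bare [Ar] core.
Breaking into a closed-shell core is much more expensive than removing a leftover valence electron — K has the largest IE_2 here.
Tabulated IE_2 (kJ/mol): Al 1817, K 3052.
Putting it together, IE_2: Al < K.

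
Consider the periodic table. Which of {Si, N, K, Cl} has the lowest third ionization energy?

IE_3 is the cost of taking one more electron from the +2 cation: Si²⁺ still has 2 valence electrons; N²⁺ still has 3 valence electrons; K²⁺ is already 1 electron into the core; Cl²⁺ still has 5 valence electrons.
Usually core removal costs more than valence removal, but here the competition is close: a tightly held n=2 valence electron can cost more to remove than an n=3 core electron, so the actual values have to decide it.
Valence configurations: Si²⁺ [Ne]3s², N²⁺ [He]2s²2p¹, Cl²⁺ [Ne]3s²3p³.
Approximate IE_3 values (kJ/mol): Si 3232, N 4578, K 4420, Cl 3822.
Hence IE_3: Si < Cl < K < N.

Si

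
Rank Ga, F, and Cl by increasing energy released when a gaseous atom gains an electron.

Ga, F, Cl

F is in period 2, group 17; Cl is in period 3, group 17; Ga is in period 4, group 13.
EA tends to increase across a period and decrease down a group, though the pattern is less regular than for IE or radius.
These span different periods and groups, so the two trends combine.
F > Ga: both effects reinforce here, so F is clearly the higher of the two.
Cl > F: this pair runs against the simple trend — see the exception note.
Note the exception: Cl has a higher electron affinity than F, contrary to the simple trend — F's small 2p subshell makes the incoming electron feel strong e⁻–e⁻ repulsion, so Cl actually releases more energy on gaining an electron.
Tabulated electron affinity (kJ/mol): F 328, Cl 349, Ga 29.
So from lowest to highest: Ga < F < Cl.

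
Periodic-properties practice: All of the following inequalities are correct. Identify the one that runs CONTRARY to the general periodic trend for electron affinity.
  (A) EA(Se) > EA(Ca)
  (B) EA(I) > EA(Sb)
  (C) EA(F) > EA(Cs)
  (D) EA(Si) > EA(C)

(D)

The general trend: electron affinity increases across a period and decreases down a group.
(A) Se (period 4, group 16) vs Ca (period 4, group 2): the stated order agrees with the simple trend.
(B) I (period 5, group 17) vs Sb (period 5, group 15): the stated order agrees with the simple trend.
(C) F (period 2, group 17) vs Cs (period 6, group 1): the stated order agrees with the simple trend.
(D) Si (period 3, group 14) vs C (period 2, group 14): the stated order contradicts the simple trend.
The exception is (D): Si's larger, more diffuse 3p orbitals accept an added electron slightly more readily than C's compact 2p.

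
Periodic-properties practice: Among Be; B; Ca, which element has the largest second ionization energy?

B

IE_2 is the cost of taking one more electron from the +1 cation: Be⁺ still has 1 valence electron; B⁺ still has 2 valence electrons; Ca⁺ still has 1 valence electron.
All are still removing valence electrons, so compare the +1 ions as you would atoms: IE_2 generally rises across a period (higher Z_eff) and falls down a group (larger shell), subject to the usual subshell exceptions.
Valence configurations: Be⁺ [He]2s¹, B⁺ [He]2s², Ca⁺ [Ar]4s¹.
The numbers (kJ/mol): Be 1757, B 2427, Ca 1145.
Putting it together, IE_2: Ca < Be < B.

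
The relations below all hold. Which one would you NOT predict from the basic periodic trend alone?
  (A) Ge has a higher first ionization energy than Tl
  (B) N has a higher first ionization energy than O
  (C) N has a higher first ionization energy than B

The general trend: first ionization energy increases across a period and decreases down a group.
(A) Ge (period 4, group 14) vs Tl (period 6, group 13): the stated order agrees with the simple trend.
(B) N (period 2, group 15) vs O (period 2, group 16): the stated order contradicts the simple trend.
(C) N (period 2, group 15) vs B (period 2, group 13): the stated order agrees with the simple trend.
The exception is (B): pairing an electron in O's 2p⁴ costs repulsion energy, so O ionizes more easily than half-filled N (2p³).

(B)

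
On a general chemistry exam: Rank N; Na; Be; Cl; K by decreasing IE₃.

IE_3 is the cost of taking one more electron from the +2 cation: N²⁺ still has 3 valence electrons; Na²⁺ is already 1 electron into the core; Be²⁺ is the bare [He] core; Cl²⁺ still has 5 valence electrons; K²⁺ is already 1 electron into the core.
Usually core removal costs more than valence removal, but here the competition is close: a tightly held n=2 valence electron can cost more to remove than an n=3 core electron, so the actual values have to decide it.
Valence configurations: N²⁺ [He]2s²2p¹, Cl²⁺ [Ne]3s²3p³.
The numbers (kJ/mol): N 4578, Na 6910, Be 14849, Cl 3822, K 4420.
So the third ionization energies run Cl < K < N < Na < Be.

Be > Na > N > K > Cl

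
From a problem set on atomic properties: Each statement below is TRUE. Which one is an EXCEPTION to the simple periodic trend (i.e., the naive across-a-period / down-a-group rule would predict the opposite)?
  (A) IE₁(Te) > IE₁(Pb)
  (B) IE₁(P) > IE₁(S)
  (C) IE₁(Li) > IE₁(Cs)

(B)

The general trend: first ionisation energy increases across a period and decreases down a group.
(A) Te (period 5, group 16) vs Pb (period 6, group 14): the stated order agrees with the simple trend.
(B) P (period 3, group 15) vs S (period 3, group 16): the stated order contradicts the simple trend.
(C) Li (period 2, group 1) vs Cs (period 6, group 1): the stated order agrees with the simple trend.
The exception is (B): S (3p⁴) ionizes more easily than half-filled P (3p³) because the paired 3p electron in S is pushed out by e⁻–e⁻ repulsion.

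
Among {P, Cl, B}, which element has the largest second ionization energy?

B

Consider each +1 ion: P⁺ still has 4 valence electrons; Cl⁺ still has 6 valence electrons; B⁺ still has 2 valence electrons.
All are still removing valence electrons, so compare the +1 ions as you would atoms: IE_2 generally rises across a period (higher Z_eff) and falls down a group (larger shell), subject to the usual subshell exceptions.
Valence configurations: P⁺ [Ne]3s²3p², Cl⁺ [Ne]3s²3p⁴, B⁺ [He]2s².
Tabulated IE_2 (kJ/mol): P 1907, Cl 2298, B 2427.
Hence IE_2: P < Cl < B.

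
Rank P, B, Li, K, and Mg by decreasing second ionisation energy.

Li > K > B > P > Mg

IE_2 is the cost of taking one more electron from the +1 cation: P⁺ still has 4 valence electrons; B⁺ still has 2 valence electrons; Li⁺ is the bare [He] core; K⁺ is the bare [Ar] core; Mg⁺ still has 1 valence electron.
Pulling an electron out of a noble-gas core costs far more than removing a remaining valence electron, so K and Li sit at the high end of IE_2.
Valence configurations: P⁺ [Ne]3s²3p², B⁺ [He]2s², Mg⁺ [Ne]3s¹.
Tabulated IE_2 (kJ/mol): P 1907, B 2427, Li 7298, K 3052, Mg 1451.
Overall IE_2 order: Mg < P < B < K < Li.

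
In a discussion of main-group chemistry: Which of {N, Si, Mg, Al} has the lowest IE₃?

Al

The third ionization energy removes an electron from the +2 ion. For each element: N²⁺ still has 3 valence electrons; Si²⁺ still has 2 valence electrons; Mg²⁺ is the bare [Ne] core; Al²⁺ still has 1 valence electron.
Core electrons are held far more tightly than valence electrons, so Mg tops the IE_3 order.
Valence configurations: N²⁺ [He]2s²2p¹, Si²⁺ [Ne]3s², Al²⁺ [Ne]3s¹.
The numbers (kJ/mol): N 4578, Si 3232, Mg 7733, Al 2745.
Overall IE_3 order: Al < Si < N < Mg.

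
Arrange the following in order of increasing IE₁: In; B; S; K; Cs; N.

Cs < K < In < B < S < N

IE₁ increases left→right with effective nuclear charge and decreases top→bottom as the valence shell moves farther out.
Neither a single period nor a single group — weigh both effects.
K > Cs: they share group 1; the group trend gives K the larger value.
In > K: the two effects oppose for this pair; the across-period effect wins (558 vs 419 kJ/mol).
B > In: B sits above In in group 13, so the down-group effect alone puts B higher.
S > B: period and group pull opposite ways; the across-period shift dominates (1000 vs 801 kJ/mol).
N > S: period and group pull opposite ways; the down-group shift dominates (1402 vs 1000 kJ/mol).
For reference (kJ/mol): B 801, N 1402, S 1000, K 419, In 558, Cs 376.
So from lowest to highest: Cs < K < In < B < S < N.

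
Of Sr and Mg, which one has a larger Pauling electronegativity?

Mg

Atoms toward the upper right of the periodic table pull bonding electrons most strongly.
All are in group 2, so electronegativity increases up the group.
So Mg has the larger Pauling electronegativity (Mg > Sr).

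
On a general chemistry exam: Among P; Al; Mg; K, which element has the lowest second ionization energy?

The second ionization energy removes an electron from the +1 ion. For each element: P⁺ still has 4 valence electrons; Al⁺ still has 2 valence electrons; Mg⁺ still has 1 valence electron; K⁺ is the bare [Ar] core.
Pulling an electron out of a noble-gas core costs far more than removing a remaining valence electron, so K sits at the high end of IE_2.
Valence configurations: P⁺ [Ne]3s²3p², Al⁺ [Ne]3s², Mg⁺ [Ne]3s¹.
Tabulated IE_2 (kJ/mol): P 1907, Al 1817, Mg 1451, K 3052.
Overall IE_2 order: Mg < Al < P < K.

Mg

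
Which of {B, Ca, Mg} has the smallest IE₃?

B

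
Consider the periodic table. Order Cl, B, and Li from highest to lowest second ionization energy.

Li, B, Cl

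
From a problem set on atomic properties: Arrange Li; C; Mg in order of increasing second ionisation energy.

After 1 electron has been removed, what remains? Li⁺ is the bare [He] core; C⁺ still has 3 valence electrons; Mg⁺ still has 1 valence electron.
Core electrons are held far more tightly than valence electrons, so Li tops the IE_2 order.
Valence configurations: C⁺ [He]2s²2p¹, Mg⁺ [Ne]3s¹.
Tabulated IE_2 (kJ/mol): Li 7298, C 2353, Mg 1451.
So the second ionization energies run Mg < C < Li.

Mg < C < Li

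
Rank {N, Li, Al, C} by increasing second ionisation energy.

Al < C < N < Li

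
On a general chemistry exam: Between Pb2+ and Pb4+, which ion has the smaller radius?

Pb4+

Both ions have Z = 82 protons, but Pb4+ has lost more electrons, so its remaining electrons feel a larger effective nuclear charge per electron and are pulled in more tightly.
Higher positive charge → smaller ion, so Pb2+ > Pb4+.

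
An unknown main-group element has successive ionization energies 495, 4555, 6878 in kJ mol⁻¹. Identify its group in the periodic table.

Group 1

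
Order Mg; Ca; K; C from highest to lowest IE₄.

IE_4 is the cost of taking one more electron from the +3 cation: Mg³⁺ is already 1 electron into the core; Ca³⁺ is already 1 electron into the core; K³⁺ is already 2 electrons into the core; C³⁺ still has 1 valence electron.
Usually core removal costs more than valence removal, but here the competition is close: a tightly held n=2 valence electron can cost more to remove than an n=3 core electron, so the actual values have to decide it.
Approximate IE_4 values (kJ/mol): Mg 10543, Ca 6491, K 5877, C 6223.
Hence IE_4: K < C < Ca < Mg.

Mg > Ca > C > K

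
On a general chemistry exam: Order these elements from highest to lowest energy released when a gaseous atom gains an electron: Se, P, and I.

I > Se > P

P is in period 3, group 15; Se is in period 4, group 16; I is in period 5, group 17.
Adding an electron releases more energy for atoms nearer the top right (short of the noble gases).
These sit on a diagonal, where the across-period and down-group effects partly cancel.
Se > P: the two effects oppose for this pair; the across-period effect wins (195 vs 72 kJ/mol).
I > Se: the two effects oppose for this pair; the across-period effect wins (295 vs 195 kJ/mol).
Tabulated electron affinity (kJ/mol): P 72, Se 195, I 295.
So from highest to lowest: I > Se > P.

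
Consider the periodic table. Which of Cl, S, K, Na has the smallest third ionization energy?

After 2 electrons have been removed, what remains? Cl²⁺ still has 5 valence electrons; S²⁺ still has 4 valence electrons; K²⁺ is already 1 electron into the core; Na²⁺ is already 1 electron into the core.
Pulling an electron out of a noble-gas core costs far more than removing a remaining valence electron, so K and Na sit at the high end of IE_3.
Valence configurations: Cl²⁺ [Ne]3s²3p³, S²⁺ [Ne]3s²3p².
Tabulated IE_3 (kJ/mol): Cl 3822, S 3357, K 4420, Na 6910.
Overall IE_3 order: S < Cl < K < Na.

S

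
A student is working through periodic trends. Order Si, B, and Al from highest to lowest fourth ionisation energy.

B > Al > Si

The fourth ionization energy removes an electron from the +3 ion. For each element: Si³⁺ still has 1 valence electron; B³⁺ is the bare [He] core; Al³⁺ is the bare [Ne] core.
Breaking into a closed-shell core is much more expensive than removing a leftover valence electron — Al and B have the largest IE_4 here.
Tabulated IE_4 (kJ/mol): Si 4356, B 25026, Al 11577.
So the fourth ionization energies run Si < Al < B.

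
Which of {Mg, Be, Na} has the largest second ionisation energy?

The second ionization energy removes an electron from the +1 ion. For each element: Mg⁺ still has 1 valence electron; Be⁺ still has 1 valence electron; Na⁺ is the bare [Ne] core.
Breaking into a closed-shell core is much more expensive than removing a leftover valence electron — Na has the largest IE_2 here.
Valence configurations: Mg⁺ [Ne]3s¹, Be⁺ [He]2s¹.
The numbers (kJ/mol): Mg 1451, Be 1757, Na 4562.
So the second ionization energies run Mg < Be < Na.

Na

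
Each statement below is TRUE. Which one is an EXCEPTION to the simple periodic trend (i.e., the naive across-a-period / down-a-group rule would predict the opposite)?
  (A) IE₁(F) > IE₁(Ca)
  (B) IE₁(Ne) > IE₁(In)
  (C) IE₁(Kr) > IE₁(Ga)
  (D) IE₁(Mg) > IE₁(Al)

(D)

The general trend: first ionization energy increases across a period and decreases down a group.
(A) F (period 2, group 17) vs Ca (period 4, group 2): the stated order agrees with the simple trend.
(B) Ne (period 2, group 18) vs In (period 5, group 13): the stated order agrees with the simple trend.
(C) Kr (period 4, group 18) vs Ga (period 4, group 13): the stated order agrees with the simple trend.
(D) Mg (period 3, group 2) vs Al (period 3, group 13): the stated order contradicts the simple trend.
The exception is (D): Al's single 3p electron is easier to remove than one from Mg's filled 3s².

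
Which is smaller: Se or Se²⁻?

Se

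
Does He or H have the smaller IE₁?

H is in period 1, group 1; He is in period 1, group 18.
First ionization energy rises across a period (greater Z_eff holds electrons more tightly) and falls down a group (valence electrons are farther from the nucleus).
All lie in period 1, so first ionization energy increases left to right.
So H has the smaller IE₁ (H < He).

H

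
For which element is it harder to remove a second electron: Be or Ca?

Consider each +1 ion: Be⁺ still has 1 valence electron; Ca⁺ still has 1 valence electron.
All are still removing valence electrons, so compare the +1 ions as you would atoms: IE_2 generally rises across a period (higher Z_eff) and falls down a group (larger shell), subject to the usual subshell exceptions.
Valence configurations: Be⁺ [He]2s¹, Ca⁺ [Ar]4s¹.
The numbers (kJ/mol): Be 1757, Ca 1145.
Hence IE_2: Ca < Be.

Be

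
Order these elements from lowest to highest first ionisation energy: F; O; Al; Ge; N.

Al < Ge < O < N < F

N is in period 2, group 15; O is in period 2, group 16; F is in period 2, group 17; Al is in period 3, group 13; Ge is in period 4, group 14.
Removing the outermost electron gets harder across a period and easier down a group.
These span different periods and groups, so the two trends combine.
Ge > Al: the two effects oppose for this pair; the across-period effect wins (762 vs 578 kJ/mol).
O > Ge: both effects reinforce here, so O is clearly the higher of the two.
N > O: this pair runs against the simple trend — see the exception note.
F > N: both are in period 2; the period trend gives F the larger value.
Note the exception: N has a higher first ionization energy than O, contrary to the simple trend — pairing an electron in O's 2p⁴ costs repulsion energy, so O ionizes more easily than half-filled N (2p³).
For reference (kJ/mol): N 1402, O 1314, F 1681, Al 578, Ge 762.
So from lowest to highest: Al < Ge < O < N < F.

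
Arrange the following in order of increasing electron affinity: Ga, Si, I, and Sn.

Ga < Sn < Si < I

Si is in period 3, group 14; Ga is in period 4, group 13; Sn is in period 5, group 14; I is in period 5, group 17.
EA tends to increase across a period and decrease down a group, though the pattern is less regular than for IE or radius.
Neither a single period nor a single group — weigh both effects.
Sn > Ga: period and group pull opposite ways; the across-period shift dominates (107 vs 29 kJ/mol).
Si > Sn: they share group 14; the group trend gives Si the larger value.
I > Si: period and group pull opposite ways; the across-period shift dominates (295 vs 134 kJ/mol).
For reference (kJ/mol): Si 134, Ga 29, Sn 107, I 295.
So from lowest to highest: Ga < Sn < Si < I.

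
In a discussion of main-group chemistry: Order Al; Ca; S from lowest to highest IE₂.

Ca, Al, S

After 1 electron has been removed, what remains? Al⁺ still has 2 valence electrons; Ca⁺ still has 1 valence electron; S⁺ still has 5 valence electrons.
All are still removing valence electrons, so compare the +1 ions as you would atoms: IE_2 generally rises across a period (higher Z_eff) and falls down a group (larger shell), subject to the usual subshell exceptions.
Valence configurations: Al⁺ [Ne]3s², Ca⁺ [Ar]4s¹, S⁺ [Ne]3s²3p³.
Approximate IE_2 values (kJ/mol): Al 1817, Ca 1145, S 2252.
Putting it together, IE_2: Ca < Al < S.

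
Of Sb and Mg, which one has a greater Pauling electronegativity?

Sb

Mg is in period 3, group 2; Sb is in period 5, group 15.
Electronegativity increases across a period and decreases down a group, tracking effective nuclear charge and atomic size.
Neither a single period nor a single group — weigh both effects.
Sb > Mg: the two effects oppose for this pair; the across-period effect wins (2.05 vs 1.31).
For reference (Pauling): Mg 1.31, Sb 2.05.
So Sb has the greater Pauling electronegativity (Sb > Mg).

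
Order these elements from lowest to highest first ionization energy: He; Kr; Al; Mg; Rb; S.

Rb, Al, Mg, S, Kr, He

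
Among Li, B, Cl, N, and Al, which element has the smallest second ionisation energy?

Al

The second ionization energy removes an electron from the +1 ion. For each element: Li⁺ is the bare [He] core; B⁺ still has 2 valence electrons; Cl⁺ still has 6 valence electrons; N⁺ still has 4 valence electrons; Al⁺ still has 2 valence electrons.
Core electrons are held far more tightly than valence electrons, so Li tops the IE_2 order.
Valence configurations: B⁺ [He]2s², Cl⁺ [Ne]3s²3p⁴, N⁺ [He]2s²2p², Al⁺ [Ne]3s².
The numbers (kJ/mol): Li 7298, B 2427, Cl 2298, N 2856, Al 1817.
Hence IE_2: Al < Cl < B < N < Li.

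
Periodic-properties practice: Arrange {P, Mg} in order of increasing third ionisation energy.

P < Mg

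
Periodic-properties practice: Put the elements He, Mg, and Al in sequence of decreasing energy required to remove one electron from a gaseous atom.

He, Mg, Al

Across a period the outer electron is held more tightly (higher IE₁); down a group it sits in a higher shell, more shielded, and comes off more easily.
Here both period and group differ, so the two effects have to be weighed against each other.
Mg > Al: this pair runs against the simple trend — see the exception note.
He > Mg: relative to Mg, both the across-period and down-group shifts push He's first ionization energy up.
Note the exception: Mg has a higher first ionization energy than Al, contrary to the simple trend — Al's single 3p electron is easier to remove than one from Mg's filled 3s².
Approximate values (kJ/mol): He 2372, Mg 738, Al 578.
So from highest to lowest: He > Mg > Al.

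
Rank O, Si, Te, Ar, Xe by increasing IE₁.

Si < Te < Xe < O < Ar

O is in period 2, group 16; Si is in period 3, group 14; Ar is in period 3, group 18; Te is in period 5, group 16; Xe is in period 5, group 18.
IE₁ increases left→right with effective nuclear charge and decreases top→bottom as the valence shell moves farther out.
These span different periods and groups, so the two trends combine.
Te > Si: the two effects oppose for this pair; the across-period effect wins (869 vs 786 kJ/mol).
Xe > Te: both are in period 5; the period trend gives Xe the larger value.
O > Xe: period and group pull opposite ways; the down-group shift dominates (1314 vs 1170 kJ/mol).
Ar > O: the two effects oppose for this pair; the across-period effect wins (1521 vs 1314 kJ/mol).
Approximate values (kJ/mol): O 1314, Si 786, Ar 1521, Te 869, Xe 1170.
So from lowest to highest: Si < Te < Xe < O < Ar.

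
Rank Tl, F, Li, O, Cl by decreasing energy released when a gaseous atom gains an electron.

Li is in period 2, group 1; O is in period 2, group 16; F is in period 2, group 17; Cl is in period 3, group 17; Tl is in period 6, group 13.
EA tends to increase across a period and decrease down a group, though the pattern is less regular than for IE or radius.
Neither a single period nor a single group — weigh both effects.
Li > Tl: the two effects oppose for this pair; the down-group effect wins (60 vs 19 kJ/mol).
O > Li: both are in period 2; the period trend gives O the larger value.
F > O: F lies to the right of O in period 2, so the across-period effect alone puts F higher.
Cl > F: this pair runs against the simple trend — see the exception note.
Note the exception: Cl has a higher electron affinity than F, contrary to the simple trend — F's small 2p subshell makes the incoming electron feel strong e⁻–e⁻ repulsion, so Cl actually releases more energy on gaining an electron.
Tabulated electron affinity (kJ/mol): Li 60, O 141, F 328, Cl 349, Tl 19.
So from highest to lowest: Cl > F > O > Li > Tl.

Cl, F, O, Li, Tl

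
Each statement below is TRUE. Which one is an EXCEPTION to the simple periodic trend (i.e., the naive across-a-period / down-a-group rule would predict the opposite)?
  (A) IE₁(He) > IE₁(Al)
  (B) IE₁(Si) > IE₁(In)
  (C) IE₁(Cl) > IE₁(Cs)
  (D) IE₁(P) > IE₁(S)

The general trend: IE₁ increases across a period and decreases down a group.
(A) He (period 1, group 18) vs Al (period 3, group 13): the stated order agrees with the simple trend.
(B) Si (period 3, group 14) vs In (period 5, group 13): the stated order agrees with the simple trend.
(C) Cl (period 3, group 17) vs Cs (period 6, group 1): the stated order agrees with the simple trend.
(D) P (period 3, group 15) vs S (period 3, group 16): the stated order contradicts the simple trend.
The exception is (D): S (3p⁴) ionizes more easily than half-filled P (3p³) because the paired 3p electron in S is pushed out by e⁻–e⁻ repulsion.

(D)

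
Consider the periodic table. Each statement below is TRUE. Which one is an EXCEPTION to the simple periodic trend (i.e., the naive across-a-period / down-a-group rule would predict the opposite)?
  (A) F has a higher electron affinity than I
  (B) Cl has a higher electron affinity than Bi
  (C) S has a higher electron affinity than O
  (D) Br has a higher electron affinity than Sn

The general trend: electron affinity increases across a period and decreases down a group.
(A) F (period 2, group 17) vs I (period 5, group 17): the stated order agrees with the simple trend.
(B) Cl (period 3, group 17) vs Bi (period 6, group 15): the stated order agrees with the simple trend.
(C) S (period 3, group 16) vs O (period 2, group 16): the stated order contradicts the simple trend.
(D) Br (period 4, group 17) vs Sn (period 5, group 14): the stated order agrees with the simple trend.
The exception is (C): the compact 2p subshell of O repels the added electron more than S's larger 3p does.

(C)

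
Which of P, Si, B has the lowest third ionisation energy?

P

The third ionization energy removes an electron from the +2 ion. For each element: P²⁺ still has 3 valence electrons; Si²⁺ still has 2 valence electrons; B²⁺ still has 1 valence electron.
All are still removing valence electrons, so compare the +2 ions as you would atoms: IE_3 generally rises across a period (higher Z_eff) and falls down a group (larger shell), subject to the usual subshell exceptions.
Valence configurations: P²⁺ [Ne]3s²3p¹, Si²⁺ [Ne]3s², B²⁺ [He]2s¹.
P²⁺ loses a lone 3p electron whereas Si²⁺ must break into a filled 3s² pair, so IE_3(Si) > IE_3(P) even though P has the higher nuclear charge.
Approximate IE_3 values (kJ/mol): P 2914, Si 3232, B 3660.
Putting it together, IE_3: P < Si < B.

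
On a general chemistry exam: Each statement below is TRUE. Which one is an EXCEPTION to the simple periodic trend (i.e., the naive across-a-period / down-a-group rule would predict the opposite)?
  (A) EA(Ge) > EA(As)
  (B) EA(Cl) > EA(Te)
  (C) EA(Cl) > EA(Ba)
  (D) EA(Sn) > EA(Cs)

(A)

The general trend: electron affinity increases across a period and decreases down a group.
(A) Ge (period 4, group 14) vs As (period 4, group 15): the stated order contradicts the simple trend.
(B) Cl (period 3, group 17) vs Te (period 5, group 16): the stated order agrees with the simple trend.
(C) Cl (period 3, group 17) vs Ba (period 6, group 2): the stated order agrees with the simple trend.
(D) Sn (period 5, group 14) vs Cs (period 6, group 1): the stated order agrees with the simple trend.
The exception is (A): adding an electron to As's half-filled 4p³ is unfavourable, so Ge (4p²) has the more exothermic EA.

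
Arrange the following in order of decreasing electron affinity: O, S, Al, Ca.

S > O > Al > Ca

O is in period 2, group 16; Al is in period 3, group 13; S is in period 3, group 16; Ca is in period 4, group 2.
Electron affinity generally becomes more exothermic across a period toward the halogens and less exothermic down a group.
Neither a single period nor a single group — weigh both effects.
Al > Ca: relative to Ca, both the across-period and down-group shifts push Al's electron affinity up.
O > Al: relative to Al, both the across-period and down-group shifts push O's electron affinity up.
S > O: this pair runs against the simple trend — see the exception note.
Note the exception: S has a higher electron affinity than O, contrary to the simple trend — the compact 2p subshell of O repels the added electron more than S's larger 3p does.
For reference (kJ/mol): O 141, Al 42, S 200, Ca 2.
So from highest to lowest: S > O > Al > Ca.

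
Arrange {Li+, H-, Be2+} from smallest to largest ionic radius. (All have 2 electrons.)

Be2+ < Li+ < H-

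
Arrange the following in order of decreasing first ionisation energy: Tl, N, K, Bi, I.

N > I > Bi > Tl > K

N is in period 2, group 15; K is in period 4, group 1; I is in period 5, group 17; Tl is in period 6, group 13; Bi is in period 6, group 15.
IE₁ increases left→right with effective nuclear charge and decreases top→bottom as the valence shell moves farther out.
These span different periods and groups, so the two trends combine.
Tl > K: the two effects oppose for this pair; the across-period effect wins (589 vs 419 kJ/mol).
Bi > Tl: both are in period 6; the period trend gives Bi the larger value.
I > Bi: relative to Bi, both the across-period and down-group shifts push I's first ionization energy up.
N > I: the two effects oppose for this pair; the down-group effect wins (1402 vs 1008 kJ/mol).
Approximate values (kJ/mol): N 1402, K 419, I 1008, Tl 589, Bi 703.
So from highest to lowest: N > I > Bi > Tl > K.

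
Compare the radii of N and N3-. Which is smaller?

N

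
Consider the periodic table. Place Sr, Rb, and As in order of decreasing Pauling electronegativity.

EN rises left→right (higher Z_eff, smaller atoms) and falls top→bottom (larger, more shielded atoms).
Here both period and group differ, so the two effects have to be weighed against each other.
Sr > Rb: Sr lies to the right of Rb in period 5, so the across-period effect alone puts Sr higher.
As > Sr: relative to Sr, both the across-period and down-group shifts push As's electronegativity up.
Tabulated electronegativity (Pauling): As 2.18, Rb 0.82, Sr 0.95.
So from highest to lowest: As > Sr > Rb.

As > Sr > Rb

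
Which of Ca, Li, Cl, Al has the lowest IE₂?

Ca

Consider each +1 ion: Ca⁺ still has 1 valence electron; Li⁺ is the bare [He] core; Cl⁺ still has 6 valence electrons; Al⁺ still has 2 valence electrons.
Core electrons are held far more tightly than valence electrons, so Li tops the IE_2 order.
Valence configurations: Ca⁺ [Ar]4s¹, Cl⁺ [Ne]3s²3p⁴, Al⁺ [Ne]3s².
The numbers (kJ/mol): Ca 1145, Li 7298, Cl 2298, Al 1817.
Hence IE_2: Ca < Al < Cl < Li.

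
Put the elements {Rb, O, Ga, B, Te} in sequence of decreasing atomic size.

B is in period 2, group 13; O is in period 2, group 16; Ga is in period 4, group 13; Rb is in period 5, group 1; Te is in period 5, group 16.
Moving right in a period, electrons are added to the same shell under a stronger nuclear pull, so atoms get smaller; moving down, a new shell is opened and atoms get larger.
These span different periods and groups, so the two trends combine.
B > O: B lies to the left of O in period 2, so the across-period effect alone puts B larger.
Ga > B: Ga sits below B in group 13, so the down-group effect alone puts Ga larger.
Te > Ga: the two effects oppose for this pair; the down-group effect wins (136 vs 124 pm).
Rb > Te: both are in period 5; the period trend gives Rb the larger value.
Approximate values (pm): B 85, O 63, Ga 124, Rb 210, Te 136.
So from largest to smallest: Rb > Te > Ga > B > O.

Rb > Te > Ga > B > O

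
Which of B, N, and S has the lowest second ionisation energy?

After 1 electron has been removed, what remains? B⁺ still has 2 valence electrons; N⁺ still has 4 valence electrons; S⁺ still has 5 valence electrons.
All are still removing valence electrons, so compare the +1 ions as you would atoms: IE_2 generally rises across a period (higher Z_eff) and falls down a group (larger shell), subject to the usual subshell exceptions.
Valence configurations: B⁺ [He]2s², N⁺ [He]2s²2p², S⁺ [Ne]3s²3p³.
The numbers (kJ/mol): B 2427, N 2856, S 2252.
Overall IE_2 order: S < B < N.

S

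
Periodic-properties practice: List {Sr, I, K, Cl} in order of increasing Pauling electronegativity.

K < Sr < I < Cl

Cl is in period 3, group 17; K is in period 4, group 1; Sr is in period 5, group 2; I is in period 5, group 17.
Smaller atoms with higher effective nuclear charge are more electronegative.
Neither a single period nor a single group — weigh both effects.
Sr > K: period and group pull opposite ways; the across-period shift dominates (0.95 vs 0.82).
I > Sr: I lies to the right of Sr in period 5, so the across-period effect alone puts I higher.
Cl > I: they share group 17; the group trend gives Cl the larger value.
Tabulated electronegativity (Pauling): Cl 3.16, K 0.82, Sr 0.95, I 2.66.
So from lowest to highest: K < Sr < I < Cl.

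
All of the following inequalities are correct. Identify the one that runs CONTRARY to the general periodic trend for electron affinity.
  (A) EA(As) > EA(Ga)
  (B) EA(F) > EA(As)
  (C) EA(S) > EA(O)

The general trend: electron affinity increases across a period and decreases down a group.
(A) As (period 4, group 15) vs Ga (period 4, group 13): the stated order agrees with the simple trend.
(B) F (period 2, group 17) vs As (period 4, group 15): the stated order agrees with the simple trend.
(C) S (period 3, group 16) vs O (period 2, group 16): the stated order contradicts the simple trend.
The exception is (C): the compact 2p subshell of O repels the added electron more than S's larger 3p does.

(C)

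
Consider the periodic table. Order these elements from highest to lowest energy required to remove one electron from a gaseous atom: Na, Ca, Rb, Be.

Be, Ca, Na, Rb

Be is in period 2, group 2; Na is in period 3, group 1; Ca is in period 4, group 2; Rb is in period 5, group 1.
Removing the outermost electron gets harder across a period and easier down a group.
These span different periods and groups, so the two trends combine.
Na > Rb: they share group 1; the group trend gives Na the larger value.
Ca > Na: the two effects oppose for this pair; the across-period effect wins (590 vs 496 kJ/mol).
Be > Ca: Be sits above Ca in group 2, so the down-group effect alone puts Be higher.
Approximate values (kJ/mol): Be 900, Na 496, Ca 590, Rb 403.
So from highest to lowest: Be > Ca > Na > Rb.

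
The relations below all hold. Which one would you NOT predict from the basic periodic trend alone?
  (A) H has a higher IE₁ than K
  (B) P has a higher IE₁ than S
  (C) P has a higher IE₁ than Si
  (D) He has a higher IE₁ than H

The general trend: IE₁ increases across a period and decreases down a group.
(A) H (period 1, group 1) vs K (period 4, group 1): the stated order agrees with the simple trend.
(B) P (period 3, group 15) vs S (period 3, group 16): the stated order contradicts the simple trend.
(C) P (period 3, group 15) vs Si (period 3, group 14): the stated order agrees with the simple trend.
(D) He (period 1, group 18) vs H (period 1, group 1): the stated order agrees with the simple trend.
The exception is (B): S (3p⁴) ionizes more easily than half-filled P (3p³) because the paired 3p electron in S is pushed out by e⁻–e⁻ repulsion.

(B)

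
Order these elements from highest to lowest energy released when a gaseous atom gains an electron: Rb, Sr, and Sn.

Sn > Rb > Sr

Rb is in period 5, group 1; Sr is in period 5, group 2; Sn is in period 5, group 14.
Atoms with high Z_eff and room in the valence shell (especially the halogens) have the most exothermic electron affinities.
All lie in period 5; the across-period trend (electron affinity increases left to right) applies, with the exception below.
Note the exception: Rb has a higher electron affinity than Sr, contrary to the simple trend — adding an electron to Sr (ns²) has to open a new, higher-energy np subshell, which is unfavourable.
Approximate values (kJ/mol): Rb 47, Sr 5, Sn 107.
So from highest to lowest: Sn > Rb > Sr.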